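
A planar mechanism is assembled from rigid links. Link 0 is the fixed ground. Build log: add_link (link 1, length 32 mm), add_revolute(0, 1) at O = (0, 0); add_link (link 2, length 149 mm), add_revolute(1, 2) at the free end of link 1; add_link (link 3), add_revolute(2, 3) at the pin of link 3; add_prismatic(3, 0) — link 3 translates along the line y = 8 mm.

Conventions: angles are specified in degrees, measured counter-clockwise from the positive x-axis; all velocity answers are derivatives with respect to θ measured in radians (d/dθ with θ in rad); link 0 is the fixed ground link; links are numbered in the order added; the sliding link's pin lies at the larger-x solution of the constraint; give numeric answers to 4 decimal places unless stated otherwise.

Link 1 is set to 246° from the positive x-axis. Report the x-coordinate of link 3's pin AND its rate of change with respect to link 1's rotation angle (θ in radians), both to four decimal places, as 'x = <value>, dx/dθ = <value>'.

geometry: r = 32 mm, L = 149 mm, e = 8 mm
crank pin P = (r cos θ, r sin θ) = (-13.015573, -29.233455)
h = r sin θ − e = -29.233455 − 8 = -37.233455
x = r cos θ + √(L² − h²) = -13.015573 + 144.272901 = 131.257328
dx/dθ = −r sin θ − h·r cos θ/√(L² − h²) (θ in radians; h = -37.233455) = 25.874440

x = 131.2573, dx/dθ = 25.8744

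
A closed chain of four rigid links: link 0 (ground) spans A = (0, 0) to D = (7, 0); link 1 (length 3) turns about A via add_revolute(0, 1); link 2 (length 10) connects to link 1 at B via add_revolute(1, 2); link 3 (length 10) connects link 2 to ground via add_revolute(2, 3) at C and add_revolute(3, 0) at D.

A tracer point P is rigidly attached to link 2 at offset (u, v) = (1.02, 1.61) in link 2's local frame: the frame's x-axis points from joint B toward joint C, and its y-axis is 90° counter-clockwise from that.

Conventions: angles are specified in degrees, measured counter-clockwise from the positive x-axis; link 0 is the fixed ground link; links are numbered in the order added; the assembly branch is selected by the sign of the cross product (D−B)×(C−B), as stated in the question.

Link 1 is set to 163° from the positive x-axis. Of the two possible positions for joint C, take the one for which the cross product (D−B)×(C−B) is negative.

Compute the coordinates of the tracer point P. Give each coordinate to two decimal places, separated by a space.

A=(0,0), D=(7.00,0)
B = A + 3.00·(cos163°, sin163°) = (-2.8689, 0.8771)
|BD| = 9.9078
circle(B,10.00) ∩ circle(D,10.00): a=4.9539, h=8.6867
  candidates: C₊=(2.8346,9.0912) cross=86.066; C₋=(1.2965,-8.2140) cross=-86.066
  branch - wants cross < 0 → take C=(1.2965,-8.2140) (cross=-86.066)
ex = (C−B)/|BC| = (0.4165,-0.9091); ey = (0.9091,0.4165)
P = B + 1.02·ex + 1.61·ey = (-0.9804,0.6205)

-0.98 0.62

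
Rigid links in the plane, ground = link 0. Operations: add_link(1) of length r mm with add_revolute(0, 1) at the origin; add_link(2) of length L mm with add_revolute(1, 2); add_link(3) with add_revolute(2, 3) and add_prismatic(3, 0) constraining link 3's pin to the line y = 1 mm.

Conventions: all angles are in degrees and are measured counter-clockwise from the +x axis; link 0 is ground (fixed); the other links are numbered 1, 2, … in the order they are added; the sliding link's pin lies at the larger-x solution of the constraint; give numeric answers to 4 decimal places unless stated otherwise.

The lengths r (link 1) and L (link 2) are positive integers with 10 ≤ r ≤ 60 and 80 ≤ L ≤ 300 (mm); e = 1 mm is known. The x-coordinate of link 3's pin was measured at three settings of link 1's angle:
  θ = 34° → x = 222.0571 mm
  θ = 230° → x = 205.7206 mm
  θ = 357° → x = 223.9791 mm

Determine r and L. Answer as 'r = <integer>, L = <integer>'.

constraint per measurement: (x − r cos θ)² + (r sin θ − e)² = L²
subtracting the θ₁ and θ₂ equations cancels the r² and L² terms:
r = (x₁² − x₂²) / (2[(x₁cos θ₁ + e sin θ₁) − (x₂cos θ₂ + e sin θ₂)]) = 11.0000 → r = 11
L² = (x₁ − r cos θ₁)² + (r sin θ₁ − e)² = 45368.9925 → L = 213.0000 → L = 213
check at θ₃=357°: x = 223.9791 (printed 223.9791) ✓

r = 11, L = 213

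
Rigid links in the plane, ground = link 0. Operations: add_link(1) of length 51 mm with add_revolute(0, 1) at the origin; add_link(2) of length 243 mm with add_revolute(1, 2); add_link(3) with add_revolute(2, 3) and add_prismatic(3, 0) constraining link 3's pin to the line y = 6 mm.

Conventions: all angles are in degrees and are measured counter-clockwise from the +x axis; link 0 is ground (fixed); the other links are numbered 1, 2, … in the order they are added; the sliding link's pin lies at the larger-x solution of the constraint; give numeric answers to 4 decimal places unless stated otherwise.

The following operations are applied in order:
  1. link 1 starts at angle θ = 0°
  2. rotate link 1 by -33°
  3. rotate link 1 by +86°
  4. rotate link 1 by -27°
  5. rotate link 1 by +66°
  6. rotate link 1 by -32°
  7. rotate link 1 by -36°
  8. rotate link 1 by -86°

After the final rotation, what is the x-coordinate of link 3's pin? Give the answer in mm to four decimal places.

geometry: r = 51 mm, L = 243 mm, e = 6 mm; θ starts at 0°
rotate link 1 by -33°: θ ← 0° -33° = -33°
rotate link 1 by +86°: θ ← -33° +86° = 53°
rotate link 1 by -27°: θ ← 53° -27° = 26°
rotate link 1 by +66°: θ ← 26° +66° = 92°
rotate link 1 by -32°: θ ← 92° -32° = 60°
rotate link 1 by -36°: θ ← 60° -36° = 24°
rotate link 1 by -86°: θ ← 24° -86° = -62°
crank pin P = (r cos θ, r sin θ) = (23.943050, -45.030327)
h = r sin θ − e = -45.030327 − 6 = -51.030327
x = r cos θ + √(L² − h²) = 23.943050 + 237.581366 = 261.524416

261.5244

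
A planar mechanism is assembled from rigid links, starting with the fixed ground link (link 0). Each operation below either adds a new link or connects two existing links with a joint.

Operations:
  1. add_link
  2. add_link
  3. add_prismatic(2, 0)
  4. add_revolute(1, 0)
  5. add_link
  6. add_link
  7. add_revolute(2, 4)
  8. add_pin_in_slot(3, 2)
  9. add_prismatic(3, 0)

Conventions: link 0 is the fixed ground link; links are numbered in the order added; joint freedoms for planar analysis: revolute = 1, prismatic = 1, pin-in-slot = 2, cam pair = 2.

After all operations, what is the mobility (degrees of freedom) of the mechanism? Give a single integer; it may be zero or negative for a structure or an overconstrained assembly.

(L,J1,J2)=(1,0,0); link0 fixed
link1: (2,0,0)
link2: (3,0,0)
P 2-0 [J1]: (3,1,0)
R 1-0 [J1]: (3,2,0)
link3: (4,2,0)
link4: (5,2,0)
R 2-4 [J1]: (5,3,0)
PS 3-2 [J2]: (5,3,1)
P 3-0 [J1]: (5,4,1)
Grübler: 3·4 − 2·4 − 1 = 3

M = 3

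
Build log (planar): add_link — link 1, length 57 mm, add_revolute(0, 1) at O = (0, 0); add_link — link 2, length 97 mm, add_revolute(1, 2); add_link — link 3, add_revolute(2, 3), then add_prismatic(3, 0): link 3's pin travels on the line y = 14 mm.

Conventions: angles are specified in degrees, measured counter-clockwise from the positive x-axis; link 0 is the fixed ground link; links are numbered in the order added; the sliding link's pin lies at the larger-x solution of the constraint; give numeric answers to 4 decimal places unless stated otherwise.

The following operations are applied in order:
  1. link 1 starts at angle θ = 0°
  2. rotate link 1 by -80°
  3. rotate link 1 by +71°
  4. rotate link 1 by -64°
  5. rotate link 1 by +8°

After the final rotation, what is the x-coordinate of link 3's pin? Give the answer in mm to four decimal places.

geometry: r = 57 mm, L = 97 mm, e = 14 mm; θ starts at 0°
rotate link 1 by -80°: θ ← 0° -80° = -80°
rotate link 1 by +71°: θ ← -80° +71° = -9°
rotate link 1 by -64°: θ ← -9° -64° = -73°
rotate link 1 by +8°: θ ← -73° +8° = -65°
crank pin P = (r cos θ, r sin θ) = (24.089241, -51.659544)
h = r sin θ − e = -51.659544 − 14 = -65.659544
x = r cos θ + √(L² − h²) = 24.089241 + 71.399050 = 95.488291

95.4883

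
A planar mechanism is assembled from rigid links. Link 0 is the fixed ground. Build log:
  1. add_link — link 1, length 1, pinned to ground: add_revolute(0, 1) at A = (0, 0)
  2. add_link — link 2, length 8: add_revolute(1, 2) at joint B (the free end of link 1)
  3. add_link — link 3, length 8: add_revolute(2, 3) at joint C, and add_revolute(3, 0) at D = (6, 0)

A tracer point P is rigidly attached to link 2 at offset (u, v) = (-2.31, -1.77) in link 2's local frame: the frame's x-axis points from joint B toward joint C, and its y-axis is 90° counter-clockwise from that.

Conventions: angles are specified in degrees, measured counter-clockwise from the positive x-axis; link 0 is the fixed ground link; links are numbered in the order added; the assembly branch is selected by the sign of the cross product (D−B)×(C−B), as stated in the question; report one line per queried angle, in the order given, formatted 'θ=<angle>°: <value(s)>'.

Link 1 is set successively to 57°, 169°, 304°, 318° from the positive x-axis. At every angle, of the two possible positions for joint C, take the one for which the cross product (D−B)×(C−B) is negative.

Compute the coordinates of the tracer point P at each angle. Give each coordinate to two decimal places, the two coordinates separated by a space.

A=(0,0), D=(6.00,0)
θ=57°: B = A + 1.00·(cos57°, sin57°) = (0.5446, 0.8387)
θ=57°: |BD| = 5.5195
θ=57°: circle(B,8.00) ∩ circle(D,8.00): a=2.7597, h=7.5089
θ=57°:   candidates: C₊=(4.4133,7.8411) cross=41.445; C₋=(2.1314,-7.0024) cross=-41.445
θ=57°:   branch - wants cross < 0 → take C=(2.1314,-7.0024) (cross=-41.445)
θ=57°: ex = (C−B)/|BC| = (0.1983,-0.9801); ey = (0.9801,0.1983)
θ=57°: P = B + -2.31·ex + -1.77·ey = (-1.6484,2.7517)
θ=169°: B = A + 1.00·(cos169°, sin169°) = (-0.9816, 0.1908)
θ=169°: |BD| = 6.9842
θ=169°: circle(B,8.00) ∩ circle(D,8.00): a=3.4921, h=7.1976
θ=169°:   candidates: C₊=(2.7058,7.2903) cross=50.270; C₋=(2.3125,-7.0995) cross=-50.270
θ=169°:   branch - wants cross < 0 → take C=(2.3125,-7.0995) (cross=-50.270)
θ=169°: ex = (C−B)/|BC| = (0.4118,-0.9113); ey = (0.9113,0.4118)
θ=169°: P = B + -2.31·ex + -1.77·ey = (-3.5458,1.5670)
θ=304°: B = A + 1.00·(cos304°, sin304°) = (0.5592, -0.8290)
θ=304°: |BD| = 5.5036
θ=304°: circle(B,8.00) ∩ circle(D,8.00): a=2.7518, h=7.5118
θ=304°:   candidates: C₊=(2.1480,7.0116) cross=41.342; C₋=(4.4111,-7.8406) cross=-41.342
θ=304°:   branch - wants cross < 0 → take C=(4.4111,-7.8406) (cross=-41.342)
θ=304°: ex = (C−B)/|BC| = (0.4815,-0.8764); ey = (0.8764,0.4815)
θ=304°: P = B + -2.31·ex + -1.77·ey = (-2.1044,0.3433)
θ=318°: B = A + 1.00·(cos318°, sin318°) = (0.7431, -0.6691)
θ=318°: |BD| = 5.2993
θ=318°: circle(B,8.00) ∩ circle(D,8.00): a=2.6496, h=7.5485
θ=318°:   candidates: C₊=(2.4184,7.1535) cross=40.001; C₋=(4.3247,-7.8226) cross=-40.001
θ=318°:   branch - wants cross < 0 → take C=(4.3247,-7.8226) (cross=-40.001)
θ=318°: ex = (C−B)/|BC| = (0.4477,-0.8942); ey = (0.8942,0.4477)
θ=318°: P = B + -2.31·ex + -1.77·ey = (-1.8737,0.6040)

θ=57°: -1.65 2.75
θ=169°: -3.55 1.57
θ=304°: -2.10 0.34
θ=318°: -1.87 0.60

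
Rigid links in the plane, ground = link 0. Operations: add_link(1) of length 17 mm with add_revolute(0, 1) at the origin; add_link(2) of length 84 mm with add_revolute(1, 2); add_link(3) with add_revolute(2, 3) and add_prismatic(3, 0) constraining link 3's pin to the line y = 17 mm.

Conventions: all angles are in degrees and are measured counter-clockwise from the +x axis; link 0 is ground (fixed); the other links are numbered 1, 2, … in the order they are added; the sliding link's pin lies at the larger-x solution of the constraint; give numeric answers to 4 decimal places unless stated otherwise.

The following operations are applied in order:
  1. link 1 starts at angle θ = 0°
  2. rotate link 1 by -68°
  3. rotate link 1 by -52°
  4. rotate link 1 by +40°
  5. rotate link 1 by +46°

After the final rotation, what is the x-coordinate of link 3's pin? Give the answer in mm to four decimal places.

geometry: r = 17 mm, L = 84 mm, e = 17 mm; θ starts at 0°
rotate link 1 by -68°: θ ← 0° -68° = -68°
rotate link 1 by -52°: θ ← -68° -52° = -120°
rotate link 1 by +40°: θ ← -120° +40° = -80°
rotate link 1 by +46°: θ ← -80° +46° = -34°
crank pin P = (r cos θ, r sin θ) = (14.093639, -9.506279)
h = r sin θ − e = -9.506279 − 17 = -26.506279
x = r cos θ + √(L² − h²) = 14.093639 + 79.708326 = 93.801964

93.8020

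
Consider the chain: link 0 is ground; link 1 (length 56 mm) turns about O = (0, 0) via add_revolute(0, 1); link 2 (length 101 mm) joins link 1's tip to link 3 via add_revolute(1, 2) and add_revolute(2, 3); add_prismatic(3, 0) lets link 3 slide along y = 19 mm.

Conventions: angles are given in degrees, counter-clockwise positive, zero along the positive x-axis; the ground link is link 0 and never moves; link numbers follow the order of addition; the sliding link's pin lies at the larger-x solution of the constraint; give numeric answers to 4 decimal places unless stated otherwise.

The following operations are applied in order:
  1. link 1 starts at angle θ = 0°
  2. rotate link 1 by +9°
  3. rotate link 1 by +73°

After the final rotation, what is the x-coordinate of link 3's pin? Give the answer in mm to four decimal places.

geometry: r = 56 mm, L = 101 mm, e = 19 mm; θ starts at 0°
rotate link 1 by +9°: θ ← 0° +9° = 9°
rotate link 1 by +73°: θ ← 9° +73° = 82°
crank pin P = (r cos θ, r sin θ) = (7.793694, 55.455012)
h = r sin θ − e = 55.455012 − 19 = 36.455012
x = r cos θ + √(L² − h²) = 7.793694 + 94.191465 = 101.985159

101.9852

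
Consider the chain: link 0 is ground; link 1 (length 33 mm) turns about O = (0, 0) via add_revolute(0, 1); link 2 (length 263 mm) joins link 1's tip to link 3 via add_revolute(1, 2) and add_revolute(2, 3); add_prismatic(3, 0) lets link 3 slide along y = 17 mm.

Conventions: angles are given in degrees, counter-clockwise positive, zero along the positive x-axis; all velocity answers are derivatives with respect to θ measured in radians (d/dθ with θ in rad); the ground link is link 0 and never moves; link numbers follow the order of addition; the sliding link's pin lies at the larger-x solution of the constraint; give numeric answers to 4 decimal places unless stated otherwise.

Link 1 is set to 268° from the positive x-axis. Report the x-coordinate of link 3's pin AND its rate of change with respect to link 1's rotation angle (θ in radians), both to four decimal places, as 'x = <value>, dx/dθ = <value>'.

geometry: r = 33 mm, L = 263 mm, e = 17 mm
crank pin P = (r cos θ, r sin θ) = (-1.151683, -32.979897)
h = r sin θ − e = -32.979897 − 17 = -49.979897
x = r cos θ + √(L² − h²) = -1.151683 + 258.207300 = 257.055617
dx/dθ = −r sin θ − h·r cos θ/√(L² − h²) (θ in radians; h = -49.979897) = 32.756972

x = 257.0556, dx/dθ = 32.7570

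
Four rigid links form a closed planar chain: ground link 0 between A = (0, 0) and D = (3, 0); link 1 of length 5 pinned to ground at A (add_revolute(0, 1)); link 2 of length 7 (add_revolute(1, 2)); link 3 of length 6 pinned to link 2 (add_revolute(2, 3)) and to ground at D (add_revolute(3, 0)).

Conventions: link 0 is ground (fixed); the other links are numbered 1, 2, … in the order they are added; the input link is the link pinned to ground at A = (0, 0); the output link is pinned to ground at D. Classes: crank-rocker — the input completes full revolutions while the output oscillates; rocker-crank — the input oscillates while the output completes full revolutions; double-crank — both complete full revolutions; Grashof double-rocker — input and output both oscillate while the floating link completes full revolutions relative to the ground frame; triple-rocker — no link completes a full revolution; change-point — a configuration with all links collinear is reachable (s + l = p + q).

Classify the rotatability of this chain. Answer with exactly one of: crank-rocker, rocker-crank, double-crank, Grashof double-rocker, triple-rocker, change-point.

lengths: ground=3, input=5, coupler=7, output=6
sorted: s=3 (shortest), l=7 (longest), p+q=11
s + l = 10 vs p + q = 11
s + l < p + q (Grashof) with shortest = ground link → double-crank

double-crank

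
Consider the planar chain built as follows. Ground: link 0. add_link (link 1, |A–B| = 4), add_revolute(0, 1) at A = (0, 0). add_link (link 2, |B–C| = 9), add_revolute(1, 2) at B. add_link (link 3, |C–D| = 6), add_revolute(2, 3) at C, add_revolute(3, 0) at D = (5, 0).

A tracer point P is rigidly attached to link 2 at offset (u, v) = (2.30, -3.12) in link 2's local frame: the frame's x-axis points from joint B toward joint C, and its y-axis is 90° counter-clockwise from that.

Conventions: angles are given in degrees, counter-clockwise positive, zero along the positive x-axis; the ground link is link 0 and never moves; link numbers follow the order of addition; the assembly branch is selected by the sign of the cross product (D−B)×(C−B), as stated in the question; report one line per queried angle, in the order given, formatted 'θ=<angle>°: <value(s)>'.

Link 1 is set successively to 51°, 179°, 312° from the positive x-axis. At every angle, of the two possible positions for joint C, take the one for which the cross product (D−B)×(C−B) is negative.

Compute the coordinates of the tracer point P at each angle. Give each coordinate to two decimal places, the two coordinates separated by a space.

A=(0,0), D=(5.00,0)
θ=51°: B = A + 4.00·(cos51°, sin51°) = (2.5173, 3.1086)
θ=51°: |BD| = 3.9783
θ=51°: circle(B,9.00) ∩ circle(D,6.00): a=7.6448, h=4.7494
θ=51°:   candidates: C₊=(10.9992,0.0990) cross=18.895; C₋=(3.5770,-5.8288) cross=-18.895
θ=51°:   branch - wants cross < 0 → take C=(3.5770,-5.8288) (cross=-18.895)
θ=51°: ex = (C−B)/|BC| = (0.1177,-0.9930); ey = (0.9930,0.1177)
θ=51°: P = B + 2.30·ex + -3.12·ey = (-0.3102,0.4572)
θ=179°: B = A + 4.00·(cos179°, sin179°) = (-3.9994, 0.0698)
θ=179°: |BD| = 8.9997
θ=179°: circle(B,9.00) ∩ circle(D,6.00): a=6.9999, h=5.6569
θ=179°:   candidates: C₊=(3.0442,5.6723) cross=50.911; C₋=(2.9564,-5.6413) cross=-50.911
θ=179°:   branch - wants cross < 0 → take C=(2.9564,-5.6413) (cross=-50.911)
θ=179°: ex = (C−B)/|BC| = (0.7729,-0.6346); ey = (0.6346,0.7729)
θ=179°: P = B + 2.30·ex + -3.12·ey = (-4.2016,-3.8010)
θ=312°: B = A + 4.00·(cos312°, sin312°) = (2.6765, -2.9726)
θ=312°: |BD| = 3.7729
θ=312°: circle(B,9.00) ∩ circle(D,6.00): a=7.8500, h=4.4019
θ=312°:   candidates: C₊=(4.0427,5.9231) cross=16.608; C₋=(10.9790,0.5014) cross=-16.608
θ=312°:   branch - wants cross < 0 → take C=(10.9790,0.5014) (cross=-16.608)
θ=312°: ex = (C−B)/|BC| = (0.9225,0.3860); ey = (-0.3860,0.9225)
θ=312°: P = B + 2.30·ex + -3.12·ey = (6.0026,-4.9630)

θ=51°: -0.31 0.46
θ=179°: -4.20 -3.80
θ=312°: 6.00 -4.96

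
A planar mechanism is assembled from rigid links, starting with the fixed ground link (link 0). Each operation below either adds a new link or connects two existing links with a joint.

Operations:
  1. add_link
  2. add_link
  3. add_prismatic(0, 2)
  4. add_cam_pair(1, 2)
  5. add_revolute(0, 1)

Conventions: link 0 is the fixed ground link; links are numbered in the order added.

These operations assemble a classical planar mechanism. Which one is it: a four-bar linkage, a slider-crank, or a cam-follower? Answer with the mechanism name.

links: 3 (incl. ground); joints: 1 revolute, 1 prismatic, 1 higher (cam) pair, forming one closed loop
3 links, revolute + prismatic + higher pair in one loop → cam-follower

cam-follower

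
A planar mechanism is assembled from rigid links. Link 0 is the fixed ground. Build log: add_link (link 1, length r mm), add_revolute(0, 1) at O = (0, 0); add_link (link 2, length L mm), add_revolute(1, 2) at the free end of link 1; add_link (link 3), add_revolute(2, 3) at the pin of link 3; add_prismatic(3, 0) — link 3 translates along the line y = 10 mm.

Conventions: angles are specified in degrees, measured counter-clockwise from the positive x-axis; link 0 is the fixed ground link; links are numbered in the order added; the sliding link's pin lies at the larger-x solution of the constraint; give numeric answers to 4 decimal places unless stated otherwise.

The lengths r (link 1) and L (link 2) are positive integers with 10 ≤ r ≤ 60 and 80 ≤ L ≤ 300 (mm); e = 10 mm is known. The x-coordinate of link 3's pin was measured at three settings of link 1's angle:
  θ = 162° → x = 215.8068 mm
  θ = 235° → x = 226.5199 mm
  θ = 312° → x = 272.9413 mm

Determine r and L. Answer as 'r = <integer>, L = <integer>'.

constraint per measurement: (x − r cos θ)² + (r sin θ − e)² = L²
subtracting the θ₁ and θ₂ equations cancels the r² and L² terms:
r = (x₁² − x₂²) / (2[(x₁cos θ₁ + e sin θ₁) − (x₂cos θ₂ + e sin θ₂)]) = 37.0000 → r = 37
L² = (x₁ − r cos θ₁)² + (r sin θ₁ − e)² = 63000.9926 → L = 251.0000 → L = 251
check at θ₃=312°: x = 272.9413 (printed 272.9413) ✓

r = 37, L = 251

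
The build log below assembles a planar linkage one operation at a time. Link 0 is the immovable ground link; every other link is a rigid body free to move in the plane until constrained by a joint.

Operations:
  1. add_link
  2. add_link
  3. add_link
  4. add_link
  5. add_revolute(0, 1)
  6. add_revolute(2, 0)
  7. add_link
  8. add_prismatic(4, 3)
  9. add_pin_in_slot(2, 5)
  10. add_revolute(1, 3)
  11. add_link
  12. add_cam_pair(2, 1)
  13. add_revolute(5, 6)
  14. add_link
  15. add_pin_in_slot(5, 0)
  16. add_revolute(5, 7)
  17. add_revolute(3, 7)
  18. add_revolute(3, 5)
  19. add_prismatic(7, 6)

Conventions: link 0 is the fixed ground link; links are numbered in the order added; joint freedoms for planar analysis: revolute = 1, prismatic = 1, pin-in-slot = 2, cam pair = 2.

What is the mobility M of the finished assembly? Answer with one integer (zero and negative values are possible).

(L,J1,J2)=(1,0,0); link0 fixed
link1: (2,0,0)
link2: (3,0,0)
link3: (4,0,0)
link4: (5,0,0)
R 0-1 [J1]: (5,1,0)
R 2-0 [J1]: (5,2,0)
link5: (6,2,0)
P 4-3 [J1]: (6,3,0)
PS 2-5 [J2]: (6,3,1)
R 1-3 [J1]: (6,4,1)
link6: (7,4,1)
C 2-1 [J2]: (7,4,2)
R 5-6 [J1]: (7,5,2)
link7: (8,5,2)
PS 5-0 [J2]: (8,5,3)
R 5-7 [J1]: (8,6,3)
R 3-7 [J1]: (8,7,3)
R 3-5 [J1]: (8,8,3)
P 7-6 [J1]: (8,9,3)
Grübler: 3·7 − 2·9 − 3 = 0

M = 0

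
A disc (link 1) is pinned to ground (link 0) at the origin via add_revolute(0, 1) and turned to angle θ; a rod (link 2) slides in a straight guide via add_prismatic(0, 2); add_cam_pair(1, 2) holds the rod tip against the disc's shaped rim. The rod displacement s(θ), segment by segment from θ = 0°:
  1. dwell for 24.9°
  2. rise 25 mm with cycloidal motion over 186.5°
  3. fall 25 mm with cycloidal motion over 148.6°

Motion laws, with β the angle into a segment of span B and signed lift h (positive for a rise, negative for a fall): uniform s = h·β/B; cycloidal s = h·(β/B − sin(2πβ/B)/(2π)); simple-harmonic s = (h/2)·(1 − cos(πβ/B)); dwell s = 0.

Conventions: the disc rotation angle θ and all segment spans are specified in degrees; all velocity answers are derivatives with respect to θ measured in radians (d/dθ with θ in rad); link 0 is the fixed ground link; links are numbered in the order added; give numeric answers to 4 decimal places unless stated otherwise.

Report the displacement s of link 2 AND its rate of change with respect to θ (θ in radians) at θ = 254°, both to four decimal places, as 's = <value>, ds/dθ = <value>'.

segment 1 (0° to 24.9°, dwell): s unchanged at 0.0000
segment 2 (24.9° to 211.4°, cycloidal, h = 25) is passed completely: s = 0.0000 + (25) = 25.0000
θ = 254° falls in segment 3 (211.4° to 360°, cycloidal, h = -25): β = 254 − 211.4 = 42.6°, B = 148.6°; Δs = -25·(0.2867 − sin(2π·0.2867)/(2π)) = -3.2932; s = 25.0000 − 3.2932 = 21.7068
velocity in seg [211.4°–360°] (cycloidal), θ in radians: β = 42.6° = 0.7435 rad, B = 148.6° = 2.5936 rad; ds/dθ = (h/B)(1 − cos(2πβ/B)) = ((-25)/2.5936)(1 − cos(2π·0.2867)) = -11.840926 mm/rad

s = 21.7068, ds/dθ = -11.8409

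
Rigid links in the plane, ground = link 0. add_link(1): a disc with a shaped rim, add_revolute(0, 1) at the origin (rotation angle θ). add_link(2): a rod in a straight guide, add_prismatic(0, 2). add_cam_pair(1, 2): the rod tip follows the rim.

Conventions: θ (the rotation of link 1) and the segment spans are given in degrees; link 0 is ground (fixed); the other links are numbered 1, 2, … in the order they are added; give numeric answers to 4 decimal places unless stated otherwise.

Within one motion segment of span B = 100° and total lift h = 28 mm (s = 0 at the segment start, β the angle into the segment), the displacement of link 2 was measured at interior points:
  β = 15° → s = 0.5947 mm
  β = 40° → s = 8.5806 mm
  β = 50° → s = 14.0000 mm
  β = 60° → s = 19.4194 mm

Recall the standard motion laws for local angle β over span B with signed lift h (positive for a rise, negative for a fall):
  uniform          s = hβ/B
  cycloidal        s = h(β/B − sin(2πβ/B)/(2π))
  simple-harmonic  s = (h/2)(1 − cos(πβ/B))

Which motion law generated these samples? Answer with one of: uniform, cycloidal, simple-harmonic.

candidates at β/B = r: uniform s = h·r (linear in β); cycloidal s = h·(r − sin(2πr)/(2π)); simple-harmonic s = (h/2)(1 − cos(πr))
β=15°: printed 0.5947 | uniform 4.2000, cycloidal 0.5947, simple-harmonic 1.5259
β=40°: printed 8.5806 | uniform 11.2000, cycloidal 8.5806, simple-harmonic 9.6738
β=50°: printed 14.0000 | uniform 14.0000, cycloidal 14.0000, simple-harmonic 14.0000
β=60°: printed 19.4194 | uniform 16.8000, cycloidal 19.4194, simple-harmonic 18.3262
only one law matches every sample → cycloidal

cycloidal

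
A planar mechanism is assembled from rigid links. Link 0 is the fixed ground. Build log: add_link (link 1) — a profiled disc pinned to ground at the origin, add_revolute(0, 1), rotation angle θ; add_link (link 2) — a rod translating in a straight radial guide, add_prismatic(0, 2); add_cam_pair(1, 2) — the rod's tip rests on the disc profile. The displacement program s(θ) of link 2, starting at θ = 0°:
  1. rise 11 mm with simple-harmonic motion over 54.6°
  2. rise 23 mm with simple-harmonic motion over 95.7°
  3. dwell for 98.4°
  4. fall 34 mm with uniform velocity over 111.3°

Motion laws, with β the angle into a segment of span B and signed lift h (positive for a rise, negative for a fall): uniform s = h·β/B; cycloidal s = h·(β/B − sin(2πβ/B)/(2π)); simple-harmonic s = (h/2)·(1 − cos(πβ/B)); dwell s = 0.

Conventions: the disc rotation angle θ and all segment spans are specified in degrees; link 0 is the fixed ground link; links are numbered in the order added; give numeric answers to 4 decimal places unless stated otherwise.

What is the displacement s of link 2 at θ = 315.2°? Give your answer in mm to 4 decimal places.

seg 1 [0°–54.6°] simple-harmonic, h=11: full span → s += 11 → s = 11.0000
seg 2 [54.6°–150.3°] simple-harmonic, h=23: full span → s += 23 → s = 34.0000
seg 3 [150.3°–248.7°] dwell: s stays 34.0000
seg 4 [248.7°–360°] uniform, h=-34: θ=315.2° here. β=66.5, B=111.3. -34·66.5/111.3 = -20.3145 → s = 13.6855

13.6855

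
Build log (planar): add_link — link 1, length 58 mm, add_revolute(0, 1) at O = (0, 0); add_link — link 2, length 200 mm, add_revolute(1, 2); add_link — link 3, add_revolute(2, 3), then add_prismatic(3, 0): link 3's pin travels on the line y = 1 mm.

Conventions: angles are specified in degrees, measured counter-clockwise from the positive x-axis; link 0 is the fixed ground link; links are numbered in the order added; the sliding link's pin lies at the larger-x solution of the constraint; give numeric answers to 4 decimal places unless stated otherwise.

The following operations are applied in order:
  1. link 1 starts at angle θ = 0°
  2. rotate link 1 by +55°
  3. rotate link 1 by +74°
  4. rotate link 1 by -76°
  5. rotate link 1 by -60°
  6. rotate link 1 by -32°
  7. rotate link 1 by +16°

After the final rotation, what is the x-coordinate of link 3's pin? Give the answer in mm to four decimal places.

geometry: r = 58 mm, L = 200 mm, e = 1 mm; θ starts at 0°
rotate link 1 by +55°: θ ← 0° +55° = 55°
rotate link 1 by +74°: θ ← 55° +74° = 129°
rotate link 1 by -76°: θ ← 129° -76° = 53°
rotate link 1 by -60°: θ ← 53° -60° = -7°
rotate link 1 by -32°: θ ← -7° -32° = -39°
rotate link 1 by +16°: θ ← -39° +16° = -23°
crank pin P = (r cos θ, r sin θ) = (53.389282, -22.662405)
h = r sin θ − e = -22.662405 − 1 = -23.662405
x = r cos θ + √(L² − h²) = 53.389282 + 198.595293 = 251.984575

251.9846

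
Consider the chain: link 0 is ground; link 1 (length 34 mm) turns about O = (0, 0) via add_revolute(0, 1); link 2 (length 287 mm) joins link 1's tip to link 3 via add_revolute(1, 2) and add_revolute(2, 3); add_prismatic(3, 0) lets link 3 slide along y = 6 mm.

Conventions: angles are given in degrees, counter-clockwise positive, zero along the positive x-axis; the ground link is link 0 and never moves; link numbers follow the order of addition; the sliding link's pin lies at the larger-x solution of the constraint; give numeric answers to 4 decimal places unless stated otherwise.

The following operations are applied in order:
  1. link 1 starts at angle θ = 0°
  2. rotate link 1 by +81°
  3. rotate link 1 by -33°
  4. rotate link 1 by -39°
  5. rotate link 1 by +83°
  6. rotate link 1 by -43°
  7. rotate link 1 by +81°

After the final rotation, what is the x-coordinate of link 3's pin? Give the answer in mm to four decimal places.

geometry: r = 34 mm, L = 287 mm, e = 6 mm; θ starts at 0°
rotate link 1 by +81°: θ ← 0° +81° = 81°
rotate link 1 by -33°: θ ← 81° -33° = 48°
rotate link 1 by -39°: θ ← 48° -39° = 9°
rotate link 1 by +83°: θ ← 9° +83° = 92°
rotate link 1 by -43°: θ ← 92° -43° = 49°
rotate link 1 by +81°: θ ← 49° +81° = 130°
crank pin P = (r cos θ, r sin θ) = (-21.854779, 26.045511)
h = r sin θ − e = 26.045511 − 6 = 20.045511
x = r cos θ + √(L² − h²) = -21.854779 + 286.299105 = 264.444326

264.4443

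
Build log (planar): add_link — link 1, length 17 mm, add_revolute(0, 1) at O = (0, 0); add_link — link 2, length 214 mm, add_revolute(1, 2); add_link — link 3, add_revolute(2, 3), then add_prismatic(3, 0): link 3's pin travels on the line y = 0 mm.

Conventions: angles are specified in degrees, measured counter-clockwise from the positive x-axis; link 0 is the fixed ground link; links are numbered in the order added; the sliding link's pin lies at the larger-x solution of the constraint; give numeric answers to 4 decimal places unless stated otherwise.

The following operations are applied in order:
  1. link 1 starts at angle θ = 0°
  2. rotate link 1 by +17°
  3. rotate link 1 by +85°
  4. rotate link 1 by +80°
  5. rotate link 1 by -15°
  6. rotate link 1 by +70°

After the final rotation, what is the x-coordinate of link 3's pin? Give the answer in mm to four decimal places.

geometry: r = 17 mm, L = 214 mm, e = 0 mm; θ starts at 0°
rotate link 1 by +17°: θ ← 0° +17° = 17°
rotate link 1 by +85°: θ ← 17° +85° = 102°
rotate link 1 by +80°: θ ← 102° +80° = 182°
rotate link 1 by -15°: θ ← 182° -15° = 167°
rotate link 1 by +70°: θ ← 167° +70° = 237°
crank pin P = (r cos θ, r sin θ) = (-9.258864, -14.257400)
h = r sin θ − e = -14.257400 − 0 = -14.257400
x = r cos θ + √(L² − h²) = -9.258864 + 213.524534 = 204.265670

204.2657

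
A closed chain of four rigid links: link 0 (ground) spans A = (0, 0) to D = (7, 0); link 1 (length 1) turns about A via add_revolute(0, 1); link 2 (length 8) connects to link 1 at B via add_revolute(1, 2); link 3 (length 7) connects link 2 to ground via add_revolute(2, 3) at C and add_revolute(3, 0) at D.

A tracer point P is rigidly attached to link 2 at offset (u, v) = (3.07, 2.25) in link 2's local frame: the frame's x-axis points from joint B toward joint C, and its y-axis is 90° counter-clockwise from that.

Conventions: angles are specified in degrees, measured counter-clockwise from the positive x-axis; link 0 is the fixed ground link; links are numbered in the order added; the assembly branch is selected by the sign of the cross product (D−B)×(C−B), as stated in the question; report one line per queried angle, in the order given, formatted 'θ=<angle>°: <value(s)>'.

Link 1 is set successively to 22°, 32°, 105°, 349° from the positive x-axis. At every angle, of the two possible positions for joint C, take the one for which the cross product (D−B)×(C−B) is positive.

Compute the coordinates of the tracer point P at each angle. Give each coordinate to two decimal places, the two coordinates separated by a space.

A=(0,0), D=(7.00,0)
θ=22°: B = A + 1.00·(cos22°, sin22°) = (0.9272, 0.3746)
θ=22°: |BD| = 6.0844
θ=22°: circle(B,8.00) ∩ circle(D,7.00): a=4.2748, h=6.7621
θ=22°:   candidates: C₊=(5.6103,6.8607) cross=41.143; C₋=(4.7776,-6.6378) cross=-41.143
θ=22°:   branch + wants cross > 0 → take C=(5.6103,6.8607) (cross=41.143)
θ=22°: ex = (C−B)/|BC| = (0.5854,0.8108); ey = (-0.8108,0.5854)
θ=22°: P = B + 3.07·ex + 2.25·ey = (0.9001,4.1807)
θ=32°: B = A + 1.00·(cos32°, sin32°) = (0.8480, 0.5299)
θ=32°: |BD| = 6.1747
θ=32°: circle(B,8.00) ∩ circle(D,7.00): a=4.3020, h=6.7448
θ=32°:   candidates: C₊=(5.7130,6.8807) cross=41.648; C₋=(4.5553,-6.5592) cross=-41.648
θ=32°:   branch + wants cross > 0 → take C=(5.7130,6.8807) (cross=41.648)
θ=32°: ex = (C−B)/|BC| = (0.6081,0.7938); ey = (-0.7938,0.6081)
θ=32°: P = B + 3.07·ex + 2.25·ey = (0.9288,4.3353)
θ=105°: B = A + 1.00·(cos105°, sin105°) = (-0.2588, 0.9659)
θ=105°: |BD| = 7.3228
θ=105°: circle(B,8.00) ∩ circle(D,7.00): a=4.6856, h=6.4842
θ=105°:   candidates: C₊=(5.2412,6.7754) cross=47.483; C₋=(3.5305,-6.0797) cross=-47.483
θ=105°:   branch + wants cross > 0 → take C=(5.2412,6.7754) (cross=47.483)
θ=105°: ex = (C−B)/|BC| = (0.6875,0.7262); ey = (-0.7262,0.6875)
θ=105°: P = B + 3.07·ex + 2.25·ey = (0.2179,4.7422)
θ=349°: B = A + 1.00·(cos349°, sin349°) = (0.9816, -0.1908)
θ=349°: |BD| = 6.0214
θ=349°: circle(B,8.00) ∩ circle(D,7.00): a=4.2563, h=6.7738
θ=349°:   candidates: C₊=(5.0211,6.7145) cross=40.788; C₋=(5.4504,-6.8263) cross=-40.788
θ=349°:   branch + wants cross > 0 → take C=(5.0211,6.7145) (cross=40.788)
θ=349°: ex = (C−B)/|BC| = (0.5049,0.8632); ey = (-0.8632,0.5049)
θ=349°: P = B + 3.07·ex + 2.25·ey = (0.5897,3.5952)

θ=22°: 0.90 4.18
θ=32°: 0.93 4.34
θ=105°: 0.22 4.74
θ=349°: 0.59 3.60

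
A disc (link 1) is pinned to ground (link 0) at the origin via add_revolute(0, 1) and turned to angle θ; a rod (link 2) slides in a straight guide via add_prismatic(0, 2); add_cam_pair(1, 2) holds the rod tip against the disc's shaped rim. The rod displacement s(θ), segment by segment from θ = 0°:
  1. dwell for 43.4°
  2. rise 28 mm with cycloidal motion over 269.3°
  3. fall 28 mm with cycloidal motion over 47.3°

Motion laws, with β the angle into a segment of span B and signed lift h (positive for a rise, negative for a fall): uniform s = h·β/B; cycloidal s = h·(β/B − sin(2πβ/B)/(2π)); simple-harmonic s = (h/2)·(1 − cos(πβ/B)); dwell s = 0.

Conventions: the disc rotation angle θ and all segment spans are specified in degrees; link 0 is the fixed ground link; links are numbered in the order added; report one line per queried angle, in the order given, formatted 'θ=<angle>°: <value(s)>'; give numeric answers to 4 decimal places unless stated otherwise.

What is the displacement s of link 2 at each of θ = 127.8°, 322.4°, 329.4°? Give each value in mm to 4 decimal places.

segment 1 (0° to 43.4°, dwell): s unchanged at 0.0000
θ = 127.8° falls in segment 2 (43.4° to 312.7°, cycloidal, h = 28): β = 127.8 − 43.4 = 84.4°, B = 269.3°; Δs = 28·(0.3134 − sin(2π·0.3134)/(2π)) = 4.6680; s = 0.0000 + 4.6680 = 4.6680
segment 2 (43.4° to 312.7°, cycloidal, h = 28) is passed completely: s = 0.0000 + (28) = 28.0000
θ = 322.4° falls in segment 3 (312.7° to 360°, cycloidal, h = -28): β = 322.4 − 312.7 = 9.7°, B = 47.3°; Δs = -28·(0.2051 − sin(2π·0.2051)/(2π)) = -1.4621; s = 28.0000 − 1.4621 = 26.5379
θ = 329.4° falls in segment 3 (312.7° to 360°, cycloidal, h = -28): β = 329.4 − 312.7 = 16.7°, B = 47.3°; Δs = -28·(0.3531 − sin(2π·0.3531)/(2π)) = -6.3317; s = 28.0000 − 6.3317 = 21.6683

θ=127.8°: 4.6680
θ=322.4°: 26.5379
θ=329.4°: 21.6683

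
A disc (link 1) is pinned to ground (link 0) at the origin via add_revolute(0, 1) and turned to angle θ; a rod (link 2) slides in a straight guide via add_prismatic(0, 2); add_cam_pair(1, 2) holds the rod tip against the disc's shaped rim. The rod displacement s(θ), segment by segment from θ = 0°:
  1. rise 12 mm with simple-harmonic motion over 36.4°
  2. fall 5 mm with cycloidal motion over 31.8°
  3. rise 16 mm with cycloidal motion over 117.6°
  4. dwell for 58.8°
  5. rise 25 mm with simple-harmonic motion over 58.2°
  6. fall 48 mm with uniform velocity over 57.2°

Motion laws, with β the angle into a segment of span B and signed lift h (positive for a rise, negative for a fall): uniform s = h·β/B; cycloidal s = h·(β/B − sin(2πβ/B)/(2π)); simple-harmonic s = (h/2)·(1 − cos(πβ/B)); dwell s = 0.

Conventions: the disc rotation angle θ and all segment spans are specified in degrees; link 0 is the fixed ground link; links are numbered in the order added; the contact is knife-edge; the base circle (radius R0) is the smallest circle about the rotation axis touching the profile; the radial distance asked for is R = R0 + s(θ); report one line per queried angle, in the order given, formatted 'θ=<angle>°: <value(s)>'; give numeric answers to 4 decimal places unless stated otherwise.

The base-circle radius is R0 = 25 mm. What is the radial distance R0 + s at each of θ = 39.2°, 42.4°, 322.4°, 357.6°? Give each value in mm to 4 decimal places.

segment 1 (0° to 36.4°, simple-harmonic, h = 12) is passed completely: s = 0.0000 + (12) = 12.0000
θ = 39.2° falls in segment 2 (36.4° to 68.2°, cycloidal, h = -5): β = 39.2 − 36.4 = 2.8°, B = 31.8°; Δs = -5·(0.0881 − sin(2π·0.0881)/(2π)) = -0.0221; s = 12.0000 − 0.0221 = 11.9779
θ = 42.4° falls in segment 2 (36.4° to 68.2°, cycloidal, h = -5): β = 42.4 − 36.4 = 6°, B = 31.8°; Δs = -5·(0.1887 − sin(2π·0.1887)/(2π)) = -0.2060; s = 12.0000 − 0.2060 = 11.7940
segment 2 (36.4° to 68.2°, cycloidal, h = -5) is passed completely: s = 12.0000 + (-5) = 7.0000
segment 3 (68.2° to 185.8°, cycloidal, h = 16) is passed completely: s = 7.0000 + (16) = 23.0000
segment 4 (185.8° to 244.6°, dwell): s unchanged at 23.0000
segment 5 (244.6° to 302.8°, simple-harmonic, h = 25) is passed completely: s = 23.0000 + (25) = 48.0000
θ = 322.4° falls in segment 6 (302.8° to 360°, uniform, h = -48): β = 322.4 − 302.8 = 19.6°, B = 57.2°; Δs = -48·19.6/57.2 = -16.4476; s = 48.0000 − 16.4476 = 31.5524
θ = 357.6° falls in segment 6 (302.8° to 360°, uniform, h = -48): β = 357.6 − 302.8 = 54.8°, B = 57.2°; Δs = -48·54.8/57.2 = -45.9860; s = 48.0000 − 45.9860 = 2.0140
θ=39.2°: R = R0 + s = 25 + 11.9779 = 36.9779
θ=42.4°: R = R0 + s = 25 + 11.7940 = 36.7940
θ=322.4°: R = R0 + s = 25 + 31.5524 = 56.5524
θ=357.6°: R = R0 + s = 25 + 2.0140 = 27.0140

θ=39.2°: 36.9779
θ=42.4°: 36.7940
θ=322.4°: 56.5524
θ=357.6°: 27.0140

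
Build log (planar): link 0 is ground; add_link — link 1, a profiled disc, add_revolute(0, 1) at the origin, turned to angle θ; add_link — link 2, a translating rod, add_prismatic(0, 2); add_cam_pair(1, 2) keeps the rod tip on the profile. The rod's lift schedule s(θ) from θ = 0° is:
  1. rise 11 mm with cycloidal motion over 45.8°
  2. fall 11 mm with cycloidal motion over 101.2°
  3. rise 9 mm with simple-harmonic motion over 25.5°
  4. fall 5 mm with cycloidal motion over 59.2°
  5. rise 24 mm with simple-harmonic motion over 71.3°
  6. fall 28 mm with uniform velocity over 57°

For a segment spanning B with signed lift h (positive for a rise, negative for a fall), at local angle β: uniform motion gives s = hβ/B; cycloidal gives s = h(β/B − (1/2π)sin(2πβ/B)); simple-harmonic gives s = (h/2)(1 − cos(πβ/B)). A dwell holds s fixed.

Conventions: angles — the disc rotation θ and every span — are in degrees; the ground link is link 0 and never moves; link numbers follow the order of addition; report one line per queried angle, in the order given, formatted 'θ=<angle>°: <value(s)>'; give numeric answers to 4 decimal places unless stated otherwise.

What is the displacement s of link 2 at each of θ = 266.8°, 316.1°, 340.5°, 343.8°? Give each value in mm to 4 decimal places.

seg 1 [0°–45.8°] cycloidal, h=11: full span → s += 11 → s = 11.0000
seg 2 [45.8°–147°] cycloidal, h=-11: full span → s += -11 → s = 0.0000
seg 3 [147°–172.5°] simple-harmonic, h=9: full span → s += 9 → s = 9.0000
seg 4 [172.5°–231.7°] cycloidal, h=-5: full span → s += -5 → s = 4.0000
seg 5 [231.7°–303°] simple-harmonic, h=24: θ=266.8° here. β=35.1, B=71.3. 24/2·(1 − cos(π·0.4923)) = 11.7092 → s = 15.7092
seg 5 [231.7°–303°] simple-harmonic, h=24: full span → s += 24 → s = 28.0000
seg 6 [303°–360°] uniform, h=-28: θ=316.1° here. β=13.1, B=57. -28·13.1/57 = -6.4351 → s = 21.5649
seg 6 [303°–360°] uniform, h=-28: θ=340.5° here. β=37.5, B=57. -28·37.5/57 = -18.4211 → s = 9.5789
seg 6 [303°–360°] uniform, h=-28: θ=343.8° here. β=40.8, B=57. -28·40.8/57 = -20.0421 → s = 7.9579

θ=266.8°: 15.7092
θ=316.1°: 21.5649
θ=340.5°: 9.5789
θ=343.8°: 7.9579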